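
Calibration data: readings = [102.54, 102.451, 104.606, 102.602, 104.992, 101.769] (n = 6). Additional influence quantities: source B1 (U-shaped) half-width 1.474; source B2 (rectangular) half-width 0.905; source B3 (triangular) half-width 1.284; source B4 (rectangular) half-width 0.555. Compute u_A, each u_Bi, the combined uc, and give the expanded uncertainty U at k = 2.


mean = (102.54 + 102.451 + 104.606 + 102.602 + 104.992 + 101.769) / 6 = 103.16
s = sqrt(sum((x - mean)^2)/(n-1)) = 1.3099974
u_A = s / sqrt(n) = 1.3099974 / sqrt(6) = 0.5348042
u_B1 = 1.474 / sqrt(2) = 1.0422754
u_B2 = 0.905 / sqrt(3) = 0.52250199
u_B3 = 1.284 / sqrt(6) = 0.5241908
u_B4 = 0.555 / sqrt(3) = 0.3204294
uc = sqrt(0.5348042^2 + 1.0422754^2 + 0.52250199^2 + 0.5241908^2 + 0.3204294^2) = 1.4222563
U = k * uc = 2 * 1.4222563
U = 2.8445

2.8445


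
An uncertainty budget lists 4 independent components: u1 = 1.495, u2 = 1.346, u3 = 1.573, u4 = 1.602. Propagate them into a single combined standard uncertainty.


uc = sqrt(1.495^2 + 1.346^2 + 1.573^2 + 1.602^2)
uc = sqrt(9.087474)
uc = 3.0145

3.0145


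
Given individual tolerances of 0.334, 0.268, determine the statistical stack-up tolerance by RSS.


RSS = sqrt(0.334^2 + 0.268^2)
= sqrt(0.18338)
= 0.4282

0.4282


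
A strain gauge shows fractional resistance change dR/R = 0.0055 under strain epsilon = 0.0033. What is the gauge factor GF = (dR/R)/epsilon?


GF = (dR/R) / epsilon
= 0.0055 / 0.0033
= 1.6667

1.6667


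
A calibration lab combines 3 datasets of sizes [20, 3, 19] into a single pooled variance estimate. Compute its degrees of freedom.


nu = sum_i (n_i - 1)
nu = ((20 - 1) + (3 - 1) + (19 - 1))
nu = 19 + 2 + 18
nu = 39

39


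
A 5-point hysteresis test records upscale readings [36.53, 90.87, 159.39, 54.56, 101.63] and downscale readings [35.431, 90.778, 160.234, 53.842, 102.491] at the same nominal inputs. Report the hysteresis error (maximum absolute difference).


|36.53 - 35.431| = 1.0990
|90.87 - 90.778| = 0.0920
|159.39 - 160.234| = 0.8440
|54.56 - 53.842| = 0.7180
|101.63 - 102.491| = 0.8610
hysteresis = max(diffs) = 1.0990

1.0990


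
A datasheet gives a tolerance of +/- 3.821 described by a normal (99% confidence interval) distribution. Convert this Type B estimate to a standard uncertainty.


u_B = half_width / 2.576
u_B = 3.821 / 2.576
u_B = 1.4833

1.4833


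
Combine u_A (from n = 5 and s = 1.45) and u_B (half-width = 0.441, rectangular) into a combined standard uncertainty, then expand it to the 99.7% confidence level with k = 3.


u_A = s / sqrt(n) = 1.45 / sqrt(5) = 0.64845971
u_B = half_width / sqrt(3) = 0.441 / sqrt(3) = 0.25461147
uc = sqrt(u_A^2 + u_B^2) = sqrt(0.64845971^2 + 0.25461147^2) = 0.69665414
U = k * uc = 3 * 0.69665414
U = 2.0900

2.0900


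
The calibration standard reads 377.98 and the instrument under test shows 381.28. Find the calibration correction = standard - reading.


Correction = standard - reading
= 377.98 - 381.28
= -3.3000

-3.3000


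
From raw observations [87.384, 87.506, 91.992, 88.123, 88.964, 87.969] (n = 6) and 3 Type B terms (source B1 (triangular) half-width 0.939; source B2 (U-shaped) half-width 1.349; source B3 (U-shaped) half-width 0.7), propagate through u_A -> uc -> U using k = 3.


mean = (87.384 + 87.506 + 91.992 + 88.123 + 88.964 + 87.969) / 6 = 88.65633333
s = sqrt(sum((x - mean)^2)/(n-1)) = 1.7274433
u_A = s / sqrt(n) = 1.7274433 / sqrt(6) = 0.70522577
u_B1 = 0.939 / sqrt(6) = 0.38334514
u_B2 = 1.349 / sqrt(2) = 0.95388705
u_B3 = 0.7 / sqrt(2) = 0.49497475
uc = sqrt(0.70522577^2 + 0.38334514^2 + 0.95388705^2 + 0.49497475^2) = 1.3413416
U = k * uc = 3 * 1.3413416
U = 4.0240

4.0240


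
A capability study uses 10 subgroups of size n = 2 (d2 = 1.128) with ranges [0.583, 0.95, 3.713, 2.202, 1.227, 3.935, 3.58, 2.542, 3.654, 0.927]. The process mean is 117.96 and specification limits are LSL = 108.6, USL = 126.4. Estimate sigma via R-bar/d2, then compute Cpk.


R_bar = (0.583 + 0.95 + 3.713 + 2.202 + 1.227 + 3.935 + 3.58 + 2.542 + 3.654 + 0.927) / 10 = 2.3313
sigma = R_bar / d2 = 2.3313 / 1.128 = 2.0667553
Cp = (USL - LSL)/(6*sigma) = (126.4 - 108.6)/(6*2.0667553) = 1.4354
Cpu = (126.4 - 117.96)/(3*2.0667553) = 1.3612
Cpl = (117.96 - 108.6)/(3*2.0667553) = 1.5096
Cpk = min(Cpu, Cpl) = 1.3612

1.3612


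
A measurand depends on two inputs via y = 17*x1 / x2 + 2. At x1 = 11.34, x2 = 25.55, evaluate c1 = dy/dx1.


y = 17*x1 / x2 + 2
dy/dx1 = 17/x2
Evaluate at x2 = 25.55: c1 = 17 / 25.55
c1 = 0.6654

0.6654


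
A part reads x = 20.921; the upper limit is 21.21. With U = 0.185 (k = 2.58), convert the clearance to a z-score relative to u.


u = U / k = 0.185 / 2.58 = 0.071705426
margin = |USL - x| = |21.21 - 20.921| = 0.289
z = margin / u = 0.289 / 0.071705426
z = 4.0304

4.0304


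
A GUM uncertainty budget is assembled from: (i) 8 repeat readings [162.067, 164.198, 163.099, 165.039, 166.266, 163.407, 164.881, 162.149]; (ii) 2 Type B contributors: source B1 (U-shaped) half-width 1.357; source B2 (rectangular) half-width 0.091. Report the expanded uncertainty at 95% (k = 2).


mean = (162.067 + 164.198 + 163.099 + 165.039 + 166.266 + 163.407 + 164.881 + 162.149) / 8 = 163.88825
s = sqrt(sum((x - mean)^2)/(n-1)) = 1.4762829
u_A = s / sqrt(n) = 1.4762829 / sqrt(8) = 0.52194482
u_B1 = 1.357 / sqrt(2) = 0.9595439
u_B2 = 0.091 / sqrt(3) = 0.052538874
uc = sqrt(0.52194482^2 + 0.9595439^2 + 0.052538874^2) = 1.0935773
U = k * uc = 2 * 1.0935773
U = 2.1872

2.1872


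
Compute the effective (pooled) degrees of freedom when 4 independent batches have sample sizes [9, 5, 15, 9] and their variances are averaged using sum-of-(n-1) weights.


nu = sum_i (n_i - 1)
nu = ((9 - 1) + (5 - 1) + (15 - 1) + (9 - 1))
nu = 8 + 4 + 14 + 8
nu = 34

34


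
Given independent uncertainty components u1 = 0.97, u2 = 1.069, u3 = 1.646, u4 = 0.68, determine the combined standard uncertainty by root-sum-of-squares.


uc = sqrt(0.97^2 + 1.069^2 + 1.646^2 + 0.68^2)
uc = sqrt(5.255377)
uc = 2.2925

2.2925


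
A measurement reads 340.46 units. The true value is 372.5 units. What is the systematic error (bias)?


Systematic error = measured - true
= 340.46 - 372.5
= -32.0400

-32.0400


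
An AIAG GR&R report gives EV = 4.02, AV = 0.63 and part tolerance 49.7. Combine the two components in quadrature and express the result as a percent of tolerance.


GRR = sqrt(EV^2 + AV^2) = sqrt(4.02^2 + 0.63^2) = 4.0690662
%GRR = GRR / tol * 100 = 4.0690662 / 49.7 * 100
%GRR = 8.1873

8.1873


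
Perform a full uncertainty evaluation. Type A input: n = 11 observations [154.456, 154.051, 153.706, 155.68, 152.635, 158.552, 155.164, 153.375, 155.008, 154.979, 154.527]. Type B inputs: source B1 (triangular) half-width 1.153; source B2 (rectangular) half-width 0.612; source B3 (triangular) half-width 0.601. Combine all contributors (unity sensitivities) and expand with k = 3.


mean = (154.456 + 154.051 + 153.706 + 155.68 + 152.635 + 158.552 + 155.164 + 153.375 + 155.008 + 154.979 + 154.527) / 11 = 154.7393636
s = sqrt(sum((x - mean)^2)/(n-1)) = 1.5390846
u_A = s / sqrt(n) = 1.5390846 / sqrt(11) = 0.46405147
u_B1 = 1.153 / sqrt(6) = 0.47071028
u_B2 = 0.612 / sqrt(3) = 0.35333836
u_B3 = 0.601 / sqrt(6) = 0.24535722
uc = sqrt(0.46405147^2 + 0.47071028^2 + 0.35333836^2 + 0.24535722^2) = 0.78864447
U = k * uc = 3 * 0.78864447
U = 2.3659

2.3659


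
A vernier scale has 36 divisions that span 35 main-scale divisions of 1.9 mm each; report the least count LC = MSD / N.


LC = MSD / n_div
= 1.9 / 36
= 0.0528

0.0528


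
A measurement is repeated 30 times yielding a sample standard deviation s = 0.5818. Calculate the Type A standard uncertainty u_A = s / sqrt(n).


u_A = s / sqrt(n)
u_A = 0.5818 / sqrt(30)
u_A = 0.5818 / 5.4772256
u_A = 0.1062

0.1062


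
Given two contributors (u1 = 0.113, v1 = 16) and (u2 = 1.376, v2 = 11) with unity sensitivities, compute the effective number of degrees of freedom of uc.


uc = sqrt(u1^2 + u2^2) = sqrt(0.113^2 + 1.376^2) = 1.3806321
v_eff = uc^4 / (u1^4/v1 + u2^4/v2)
= 1.3806321^4 / (0.113^4/16 + 1.376^4/11)
= 3.6333887 / 0.32590771
v_eff = 11.1485

11.1485


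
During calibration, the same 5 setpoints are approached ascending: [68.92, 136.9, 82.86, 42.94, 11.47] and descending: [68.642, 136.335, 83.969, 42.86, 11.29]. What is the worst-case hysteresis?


|68.92 - 68.642| = 0.2780
|136.9 - 136.335| = 0.5650
|82.86 - 83.969| = 1.1090
|42.94 - 42.86| = 0.0800
|11.47 - 11.29| = 0.1800
hysteresis = max(diffs) = 1.1090

1.1090


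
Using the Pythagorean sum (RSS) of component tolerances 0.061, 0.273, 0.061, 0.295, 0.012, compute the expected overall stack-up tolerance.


RSS = sqrt(0.061^2 + 0.273^2 + 0.061^2 + 0.295^2 + 0.012^2)
= sqrt(0.16914)
= 0.4113

0.4113


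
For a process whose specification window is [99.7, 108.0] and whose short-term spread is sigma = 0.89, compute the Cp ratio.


Cp = (USL - LSL) / (6 * sigma)
= (108.0 - 99.7) / (6 * 0.89)
= 8.3000 / 5.3400
= 1.5543

1.5543


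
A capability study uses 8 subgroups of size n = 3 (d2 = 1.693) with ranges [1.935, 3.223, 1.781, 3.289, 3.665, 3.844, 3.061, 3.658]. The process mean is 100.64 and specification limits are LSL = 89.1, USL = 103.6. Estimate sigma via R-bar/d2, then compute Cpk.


R_bar = (1.935 + 3.223 + 1.781 + 3.289 + 3.665 + 3.844 + 3.061 + 3.658) / 8 = 3.057
sigma = R_bar / d2 = 3.057 / 1.693 = 1.8056704
Cp = (USL - LSL)/(6*sigma) = (103.6 - 89.1)/(6*1.8056704) = 1.3384
Cpu = (103.6 - 100.64)/(3*1.8056704) = 0.5464
Cpl = (100.64 - 89.1)/(3*1.8056704) = 2.1303
Cpk = min(Cpu, Cpl) = 0.5464

0.5464


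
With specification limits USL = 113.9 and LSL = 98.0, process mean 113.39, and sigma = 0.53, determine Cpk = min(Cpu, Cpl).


Cpu = (USL - mean) / (3*sigma) = (113.9 - 113.39) / (3*0.53) = 0.3208
Cpl = (mean - LSL) / (3*sigma) = (113.39 - 98.0) / (3*0.53) = 9.6792
Cpk = min(Cpu, Cpl) = 0.3208

0.3208


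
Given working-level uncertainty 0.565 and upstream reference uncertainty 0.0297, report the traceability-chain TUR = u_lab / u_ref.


TUR = u_lab / u_ref
= 0.565 / 0.0297
= 19.0236

19.0236


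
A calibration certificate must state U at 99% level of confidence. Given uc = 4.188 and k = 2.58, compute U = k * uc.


U = k * uc
U = 2.58 * 4.188
U = 10.8050

10.8050


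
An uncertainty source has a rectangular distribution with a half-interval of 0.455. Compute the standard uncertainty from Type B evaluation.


u_B = half_width / sqrt(3)
u_B = 0.455 / 1.7320508
u_B = 0.2627

0.2627


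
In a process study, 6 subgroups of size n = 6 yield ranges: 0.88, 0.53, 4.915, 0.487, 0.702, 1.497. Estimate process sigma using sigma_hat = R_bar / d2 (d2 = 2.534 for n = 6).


R_bar = (0.88 + 0.53 + 4.915 + 0.487 + 0.702 + 1.497) / 6
R_bar = 9.011 / 6 = 1.5018333
sigma_hat = R_bar / d2 = 1.5018333 / 2.534 = 0.5927

0.5927


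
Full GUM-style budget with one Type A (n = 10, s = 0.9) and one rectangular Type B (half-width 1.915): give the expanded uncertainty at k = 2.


u_A = s / sqrt(n) = 0.9 / sqrt(10) = 0.28460499
u_B = half_width / sqrt(3) = 1.915 / sqrt(3) = 1.1056258
uc = sqrt(u_A^2 + u_B^2) = sqrt(0.28460499^2 + 1.1056258^2) = 1.1416691
U = k * uc = 2 * 1.1416691
U = 2.2833

2.2833


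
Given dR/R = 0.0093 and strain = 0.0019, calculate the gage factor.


GF = (dR/R) / epsilon
= 0.0093 / 0.0019
= 4.8947

4.8947


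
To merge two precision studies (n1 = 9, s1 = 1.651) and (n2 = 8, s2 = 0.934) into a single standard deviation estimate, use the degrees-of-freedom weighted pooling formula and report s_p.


s_p = sqrt(((n1-1)*s1^2 + (n2-1)*s2^2) / (n1+n2-2))
numerator = (9-1)*1.651^2 + (8-1)*0.934^2 = 21.806408 + 6.106492 = 27.9129
denominator = 9 + 8 - 2 = 15
s_p^2 = 27.9129 / 15 = 1.86086
s_p = sqrt(1.86086) = 1.3641

1.3641


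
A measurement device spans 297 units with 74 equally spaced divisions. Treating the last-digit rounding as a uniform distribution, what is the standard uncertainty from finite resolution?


resolution = range / divisions
resolution = 297 / 74 = 4.0135135
u_res = resolution / (2*sqrt(3))
u_res = 4.0135135 / 3.4641016
u_res = 1.1586

1.1586


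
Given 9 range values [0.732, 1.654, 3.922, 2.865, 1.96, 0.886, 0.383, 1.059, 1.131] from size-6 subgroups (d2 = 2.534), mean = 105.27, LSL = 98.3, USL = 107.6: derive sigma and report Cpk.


R_bar = (0.732 + 1.654 + 3.922 + 2.865 + 1.96 + 0.886 + 0.383 + 1.059 + 1.131) / 9 = 1.6213333
sigma = R_bar / d2 = 1.6213333 / 2.534 = 0.63983161
Cp = (USL - LSL)/(6*sigma) = (107.6 - 98.3)/(6*0.63983161) = 2.4225
Cpu = (107.6 - 105.27)/(3*0.63983161) = 1.2139
Cpl = (105.27 - 98.3)/(3*0.63983161) = 3.6312
Cpk = min(Cpu, Cpl) = 1.2139

1.2139


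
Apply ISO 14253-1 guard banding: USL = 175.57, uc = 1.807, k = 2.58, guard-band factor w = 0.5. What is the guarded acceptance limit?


U = k * uc = 2.58 * 1.807 = 4.66206
guard band g = w * U = 0.5 * 4.66206 = 2.33103
AL = USL - g = 175.57 - 2.33103
AL = 173.2390

173.2390


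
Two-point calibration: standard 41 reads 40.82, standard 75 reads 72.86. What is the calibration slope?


slope = (y2 - y1) / (x2 - x1)
= (72.86 - 40.82) / (75 - 41)
= 32.0400 / 34
= 0.9424

0.9424


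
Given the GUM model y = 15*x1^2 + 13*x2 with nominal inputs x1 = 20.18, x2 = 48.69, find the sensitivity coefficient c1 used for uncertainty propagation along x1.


y = 15*x1^2 + 13*x2
dy/dx1 = 2*15*x1
Evaluate at x1 = 20.18: c1 = 30 * 20.18
c1 = 605.4000

605.4000


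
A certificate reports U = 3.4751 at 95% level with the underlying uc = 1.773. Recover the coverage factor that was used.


k = U / uc
k = 3.4751 / 1.773
k = 1.96

1.96


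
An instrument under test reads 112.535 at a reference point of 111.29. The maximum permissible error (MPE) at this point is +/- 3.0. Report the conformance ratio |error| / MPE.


e = indication - reference = 112.535 - 111.29 = 1.2450
|e| = 1.2450
ratio = |e| / MPE = 1.2450 / 3.0
ratio = 0.4150

0.4150


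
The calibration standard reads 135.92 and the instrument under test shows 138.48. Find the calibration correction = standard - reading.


Correction = standard - reading
= 135.92 - 138.48
= -2.5600

-2.5600


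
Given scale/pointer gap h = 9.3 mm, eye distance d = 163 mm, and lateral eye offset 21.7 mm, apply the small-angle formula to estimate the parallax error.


error = h * offset / d
= 9.3 * 21.7 / 163
= 1.2381

1.2381


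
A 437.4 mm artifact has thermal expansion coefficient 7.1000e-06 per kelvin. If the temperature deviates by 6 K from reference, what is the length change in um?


dL = L * alpha * dT
= 437.4 * 7.1000e-06 * 6
= 0.0186332 mm
dL_um = 0.0186332 * 1000 = 18.6332 um

18.6332


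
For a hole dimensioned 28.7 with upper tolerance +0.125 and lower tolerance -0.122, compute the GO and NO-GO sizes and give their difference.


GO = nominal - lower_tol (smallest hole = maximum material condition)
GO = 28.7 - 0.122 = 28.578
NO-GO = nominal + upper_tol (largest hole = least material condition)
NO-GO = 28.7 + 0.125 = 28.825
spread = NO-GO - GO = 28.825 - 28.578 = 0.2470

0.2470


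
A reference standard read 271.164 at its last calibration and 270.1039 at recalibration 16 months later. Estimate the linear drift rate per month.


rate = (v2 - v1) / months
= (270.1039 - 271.164) / 16
= -1.0601 / 16
= -0.0663

-0.0663


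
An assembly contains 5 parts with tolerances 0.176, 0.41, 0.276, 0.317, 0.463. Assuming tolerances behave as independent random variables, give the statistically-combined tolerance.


RSS = sqrt(0.176^2 + 0.41^2 + 0.276^2 + 0.317^2 + 0.463^2)
= sqrt(0.59011)
= 0.7682

0.7682


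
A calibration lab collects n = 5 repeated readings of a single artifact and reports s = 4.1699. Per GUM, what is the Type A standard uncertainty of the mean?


u_A = s / sqrt(n)
u_A = 4.1699 / sqrt(5)
u_A = 4.1699 / 2.236068
u_A = 1.8648

1.8648


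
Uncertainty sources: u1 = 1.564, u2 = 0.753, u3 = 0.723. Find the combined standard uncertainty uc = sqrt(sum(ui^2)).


uc = sqrt(1.564^2 + 0.753^2 + 0.723^2)
uc = sqrt(3.535834)
uc = 1.8804

1.8804


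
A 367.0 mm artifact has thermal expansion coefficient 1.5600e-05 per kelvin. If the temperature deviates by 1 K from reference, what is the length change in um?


dL = L * alpha * dT
= 367.0 * 1.5600e-05 * 1
= 0.0057252 mm
dL_um = 0.0057252 * 1000 = 5.7252 um

5.7252


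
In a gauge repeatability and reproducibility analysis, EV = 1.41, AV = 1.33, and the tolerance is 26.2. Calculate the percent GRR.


GRR = sqrt(EV^2 + AV^2) = sqrt(1.41^2 + 1.33^2) = 1.9382982
%GRR = GRR / tol * 100 = 1.9382982 / 26.2 * 100
%GRR = 7.3981

7.3981


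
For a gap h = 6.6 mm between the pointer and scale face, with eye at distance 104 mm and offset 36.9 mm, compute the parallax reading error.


error = h * offset / d
= 6.6 * 36.9 / 104
= 2.3417

2.3417


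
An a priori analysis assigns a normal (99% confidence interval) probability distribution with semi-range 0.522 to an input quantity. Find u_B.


u_B = half_width / 2.576
u_B = 0.522 / 2.576
u_B = 0.2026

0.2026


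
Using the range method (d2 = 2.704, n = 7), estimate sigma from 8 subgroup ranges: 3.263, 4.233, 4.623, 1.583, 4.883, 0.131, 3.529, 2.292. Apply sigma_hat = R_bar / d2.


R_bar = (3.263 + 4.233 + 4.623 + 1.583 + 4.883 + 0.131 + 3.529 + 2.292) / 8
R_bar = 24.537 / 8 = 3.067125
sigma_hat = R_bar / d2 = 3.067125 / 2.704 = 1.1343

1.1343


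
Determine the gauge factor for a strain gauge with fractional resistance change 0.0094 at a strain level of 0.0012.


GF = (dR/R) / epsilon
= 0.0094 / 0.0012
= 7.8333

7.8333


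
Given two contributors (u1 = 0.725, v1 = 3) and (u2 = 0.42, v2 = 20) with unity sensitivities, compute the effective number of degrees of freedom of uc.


uc = sqrt(u1^2 + u2^2) = sqrt(0.725^2 + 0.42^2) = 0.83786932
v_eff = uc^4 / (u1^4/v1 + u2^4/v2)
= 0.83786932^4 / (0.725^4/3 + 0.42^4/20)
= 0.4928391 / 0.093649728
v_eff = 5.2626

5.2626


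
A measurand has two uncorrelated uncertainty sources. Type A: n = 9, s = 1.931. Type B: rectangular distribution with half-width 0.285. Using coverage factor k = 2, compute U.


u_A = s / sqrt(n) = 1.931 / sqrt(9) = 0.64366667
u_B = half_width / sqrt(3) = 0.285 / sqrt(3) = 0.16454483
uc = sqrt(u_A^2 + u_B^2) = sqrt(0.64366667^2 + 0.16454483^2) = 0.6643657
U = k * uc = 2 * 0.6643657
U = 1.3287

1.3287


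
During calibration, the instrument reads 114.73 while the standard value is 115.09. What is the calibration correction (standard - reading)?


Correction = standard - reading
= 115.09 - 114.73
= 0.3600

0.3600


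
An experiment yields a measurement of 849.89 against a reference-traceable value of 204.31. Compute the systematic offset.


Systematic error = measured - true
= 849.89 - 204.31
= 645.5800

645.5800


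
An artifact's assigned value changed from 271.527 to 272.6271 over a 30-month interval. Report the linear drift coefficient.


rate = (v2 - v1) / months
= (272.6271 - 271.527) / 30
= 1.1001 / 30
= 0.0367

0.0367


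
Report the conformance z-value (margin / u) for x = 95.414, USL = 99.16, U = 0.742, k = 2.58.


u = U / k = 0.742 / 2.58 = 0.2875969
margin = |USL - x| = |99.16 - 95.414| = 3.746
z = margin / u = 3.746 / 0.2875969
z = 13.0252

13.0252


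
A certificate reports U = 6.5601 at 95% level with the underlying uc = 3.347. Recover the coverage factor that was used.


k = U / uc
k = 6.5601 / 3.347
k = 1.96

1.96


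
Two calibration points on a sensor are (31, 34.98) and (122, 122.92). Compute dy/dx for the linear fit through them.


slope = (y2 - y1) / (x2 - x1)
= (122.92 - 34.98) / (122 - 31)
= 87.9400 / 91
= 0.9664

0.9664


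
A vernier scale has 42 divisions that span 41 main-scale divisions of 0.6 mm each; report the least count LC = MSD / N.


LC = MSD / n_div
= 0.6 / 42
= 0.0143

0.0143


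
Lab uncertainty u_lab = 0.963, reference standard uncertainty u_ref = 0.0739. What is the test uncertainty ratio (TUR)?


TUR = u_lab / u_ref
= 0.963 / 0.0739
= 13.0311

13.0311


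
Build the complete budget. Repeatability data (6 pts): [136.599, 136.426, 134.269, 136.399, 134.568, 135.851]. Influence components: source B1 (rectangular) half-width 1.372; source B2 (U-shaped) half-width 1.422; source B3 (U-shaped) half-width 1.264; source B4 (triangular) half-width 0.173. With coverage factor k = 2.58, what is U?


mean = (136.599 + 136.426 + 134.269 + 136.399 + 134.568 + 135.851) / 6 = 135.6853333
s = sqrt(sum((x - mean)^2)/(n-1)) = 1.0173076
u_A = s / sqrt(n) = 1.0173076 / sqrt(6) = 0.41531409
u_B1 = 1.372 / sqrt(3) = 0.79212457
u_B2 = 1.422 / sqrt(2) = 1.0055058
u_B3 = 1.264 / sqrt(2) = 0.89378297
u_B4 = 0.173 / sqrt(6) = 0.070626954
uc = sqrt(0.41531409^2 + 0.79212457^2 + 1.0055058^2 + 0.89378297^2 + 0.070626954^2) = 1.6170421
U = k * uc = 2.58 * 1.6170421
U = 4.1720

4.1720


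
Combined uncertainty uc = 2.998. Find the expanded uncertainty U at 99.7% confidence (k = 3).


U = k * uc
U = 3 * 2.998
U = 8.9940

8.9940


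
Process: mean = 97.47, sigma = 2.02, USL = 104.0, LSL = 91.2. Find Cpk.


Cpu = (USL - mean) / (3*sigma) = (104.0 - 97.47) / (3*2.02) = 1.0776
Cpl = (mean - LSL) / (3*sigma) = (97.47 - 91.2) / (3*2.02) = 1.0347
Cpk = min(Cpu, Cpl) = 1.0347

1.0347


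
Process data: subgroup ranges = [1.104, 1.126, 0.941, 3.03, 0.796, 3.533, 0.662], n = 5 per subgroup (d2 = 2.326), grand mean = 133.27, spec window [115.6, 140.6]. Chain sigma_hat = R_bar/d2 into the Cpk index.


R_bar = (1.104 + 1.126 + 0.941 + 3.03 + 0.796 + 3.533 + 0.662) / 7 = 1.5988571
sigma = R_bar / d2 = 1.5988571 / 2.326 = 0.68738482
Cp = (USL - LSL)/(6*sigma) = (140.6 - 115.6)/(6*0.68738482) = 6.0616
Cpu = (140.6 - 133.27)/(3*0.68738482) = 3.5545
Cpl = (133.27 - 115.6)/(3*0.68738482) = 8.5687
Cpk = min(Cpu, Cpl) = 3.5545

3.5545


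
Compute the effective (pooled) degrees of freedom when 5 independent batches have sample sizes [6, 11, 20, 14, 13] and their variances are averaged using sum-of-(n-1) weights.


nu = sum_i (n_i - 1)
nu = ((6 - 1) + (11 - 1) + (20 - 1) + (14 - 1) + (13 - 1))
nu = 5 + 10 + 19 + 13 + 12
nu = 59

59


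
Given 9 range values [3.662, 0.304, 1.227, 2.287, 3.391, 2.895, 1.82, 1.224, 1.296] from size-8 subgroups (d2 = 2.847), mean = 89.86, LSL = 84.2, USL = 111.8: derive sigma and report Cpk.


R_bar = (3.662 + 0.304 + 1.227 + 2.287 + 3.391 + 2.895 + 1.82 + 1.224 + 1.296) / 9 = 2.0117778
sigma = R_bar / d2 = 2.0117778 / 2.847 = 0.70663077
Cp = (USL - LSL)/(6*sigma) = (111.8 - 84.2)/(6*0.70663077) = 6.5098
Cpu = (111.8 - 89.86)/(3*0.70663077) = 10.3496
Cpl = (89.86 - 84.2)/(3*0.70663077) = 2.6699
Cpk = min(Cpu, Cpl) = 2.6699

2.6699


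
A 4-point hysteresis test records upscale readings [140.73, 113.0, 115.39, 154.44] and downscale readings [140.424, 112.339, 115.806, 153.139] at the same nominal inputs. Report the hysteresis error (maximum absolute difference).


|140.73 - 140.424| = 0.3060
|113.0 - 112.339| = 0.6610
|115.39 - 115.806| = 0.4160
|154.44 - 153.139| = 1.3010
hysteresis = max(diffs) = 1.3010

1.3010


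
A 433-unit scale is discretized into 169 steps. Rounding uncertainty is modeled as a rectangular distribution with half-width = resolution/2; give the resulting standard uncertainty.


resolution = range / divisions
resolution = 433 / 169 = 2.5621302
u_res = resolution / (2*sqrt(3))
u_res = 2.5621302 / 3.4641016
u_res = 0.7396

0.7396


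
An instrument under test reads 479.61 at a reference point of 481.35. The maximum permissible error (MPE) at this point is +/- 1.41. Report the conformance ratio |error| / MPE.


e = indication - reference = 479.61 - 481.35 = -1.7400
|e| = 1.7400
ratio = |e| / MPE = 1.7400 / 1.41
ratio = 1.2340

1.2340


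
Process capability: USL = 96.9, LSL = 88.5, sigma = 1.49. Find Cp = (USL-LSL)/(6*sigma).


Cp = (USL - LSL) / (6 * sigma)
= (96.9 - 88.5) / (6 * 1.49)
= 8.4000 / 8.9400
= 0.9396

0.9396


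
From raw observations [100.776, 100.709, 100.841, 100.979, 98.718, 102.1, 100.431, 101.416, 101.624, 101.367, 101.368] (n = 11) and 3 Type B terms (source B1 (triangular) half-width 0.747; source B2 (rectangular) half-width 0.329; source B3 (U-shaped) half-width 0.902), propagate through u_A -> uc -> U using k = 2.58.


mean = (100.776 + 100.709 + 100.841 + 100.979 + 98.718 + 102.1 + 100.431 + 101.416 + 101.624 + 101.367 + 101.368) / 11 = 100.939
s = sqrt(sum((x - mean)^2)/(n-1)) = 0.87712473
u_A = s / sqrt(n) = 0.87712473 / sqrt(11) = 0.26446306
u_B1 = 0.747 / sqrt(6) = 0.30496147
u_B2 = 0.329 / sqrt(3) = 0.18994824
u_B3 = 0.902 / sqrt(2) = 0.63781032
uc = sqrt(0.26446306^2 + 0.30496147^2 + 0.18994824^2 + 0.63781032^2) = 0.77834732
U = k * uc = 2.58 * 0.77834732
U = 2.0081

2.0081


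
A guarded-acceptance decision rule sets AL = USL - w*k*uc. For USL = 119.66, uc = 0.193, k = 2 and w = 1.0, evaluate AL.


U = k * uc = 2 * 0.193 = 0.386
guard band g = w * U = 1.0 * 0.386 = 0.386
AL = USL - g = 119.66 - 0.386
AL = 119.2740

119.2740


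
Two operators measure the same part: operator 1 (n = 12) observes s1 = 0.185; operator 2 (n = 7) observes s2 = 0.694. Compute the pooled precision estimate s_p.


s_p = sqrt(((n1-1)*s1^2 + (n2-1)*s2^2) / (n1+n2-2))
numerator = (12-1)*0.185^2 + (7-1)*0.694^2 = 0.376475 + 2.889816 = 3.266291
denominator = 12 + 7 - 2 = 17
s_p^2 = 3.266291 / 17 = 0.19213476
s_p = sqrt(0.19213476) = 0.4383

0.4383


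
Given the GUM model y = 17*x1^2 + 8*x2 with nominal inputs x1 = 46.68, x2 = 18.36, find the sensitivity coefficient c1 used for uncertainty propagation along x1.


y = 17*x1^2 + 8*x2
dy/dx1 = 2*17*x1
Evaluate at x1 = 46.68: c1 = 34 * 46.68
c1 = 1587.1200

1587.1200


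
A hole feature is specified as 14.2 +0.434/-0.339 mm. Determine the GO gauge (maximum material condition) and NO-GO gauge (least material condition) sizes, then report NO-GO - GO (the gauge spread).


GO = nominal - lower_tol (smallest hole = maximum material condition)
GO = 14.2 - 0.339 = 13.861
NO-GO = nominal + upper_tol (largest hole = least material condition)
NO-GO = 14.2 + 0.434 = 14.634
spread = NO-GO - GO = 14.634 - 13.861 = 0.7730

0.7730


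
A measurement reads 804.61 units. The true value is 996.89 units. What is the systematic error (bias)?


Systematic error = measured - true
= 804.61 - 996.89
= -192.2800

-192.2800


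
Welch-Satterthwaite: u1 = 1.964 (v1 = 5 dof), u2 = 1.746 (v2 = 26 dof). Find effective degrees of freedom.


uc = sqrt(u1^2 + u2^2) = sqrt(1.964^2 + 1.746^2) = 2.6278912
v_eff = uc^4 / (u1^4/v1 + u2^4/v2)
= 2.6278912^4 / (1.964^4/5 + 1.746^4/26)
= 47.690242 / 3.3331869
v_eff = 14.3077

14.3077


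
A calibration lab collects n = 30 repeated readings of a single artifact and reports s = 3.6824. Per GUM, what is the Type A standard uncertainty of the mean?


u_A = s / sqrt(n)
u_A = 3.6824 / sqrt(30)
u_A = 3.6824 / 5.4772256
u_A = 0.6723

0.6723


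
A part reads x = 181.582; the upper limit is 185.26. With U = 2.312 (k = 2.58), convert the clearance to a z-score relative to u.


u = U / k = 2.312 / 2.58 = 0.89612403
margin = |USL - x| = |185.26 - 181.582| = 3.678
z = margin / u = 3.678 / 0.89612403
z = 4.1043

4.1043


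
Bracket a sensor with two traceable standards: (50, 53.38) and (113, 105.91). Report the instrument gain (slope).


slope = (y2 - y1) / (x2 - x1)
= (105.91 - 53.38) / (113 - 50)
= 52.5300 / 63
= 0.8338

0.8338


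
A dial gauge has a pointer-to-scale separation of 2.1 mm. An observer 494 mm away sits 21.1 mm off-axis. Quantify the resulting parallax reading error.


error = h * offset / d
= 2.1 * 21.1 / 494
= 0.0897

0.0897


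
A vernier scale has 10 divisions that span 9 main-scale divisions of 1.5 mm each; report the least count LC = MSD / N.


LC = MSD / n_div
= 1.5 / 10
= 0.1500

0.1500


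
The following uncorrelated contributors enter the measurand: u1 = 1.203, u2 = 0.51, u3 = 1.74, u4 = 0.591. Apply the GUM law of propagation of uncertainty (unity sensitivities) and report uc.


uc = sqrt(1.203^2 + 0.51^2 + 1.74^2 + 0.591^2)
uc = sqrt(5.08419)
uc = 2.2548

2.2548


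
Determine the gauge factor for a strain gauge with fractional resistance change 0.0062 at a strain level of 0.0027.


GF = (dR/R) / epsilon
= 0.0062 / 0.0027
= 2.2963

2.2963


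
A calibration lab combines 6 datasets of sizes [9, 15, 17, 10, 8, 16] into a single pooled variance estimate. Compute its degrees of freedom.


nu = sum_i (n_i - 1)
nu = ((9 - 1) + (15 - 1) + (17 - 1) + (10 - 1) + (8 - 1) + (16 - 1))
nu = 8 + 14 + 16 + 9 + 7 + 15
nu = 69

69


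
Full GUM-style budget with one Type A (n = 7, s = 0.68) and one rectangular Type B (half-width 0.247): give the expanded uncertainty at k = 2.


u_A = s / sqrt(n) = 0.68 / sqrt(7) = 0.25701584
u_B = half_width / sqrt(3) = 0.247 / sqrt(3) = 0.14260552
uc = sqrt(u_A^2 + u_B^2) = sqrt(0.25701584^2 + 0.14260552^2) = 0.29392767
U = k * uc = 2 * 0.29392767
U = 0.5879

0.5879


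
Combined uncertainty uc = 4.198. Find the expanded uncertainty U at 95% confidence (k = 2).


U = k * uc
U = 2 * 4.198
U = 8.3960

8.3960


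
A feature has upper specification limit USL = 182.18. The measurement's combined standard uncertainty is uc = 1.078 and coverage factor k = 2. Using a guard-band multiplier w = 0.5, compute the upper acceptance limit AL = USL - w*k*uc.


U = k * uc = 2 * 1.078 = 2.156
guard band g = w * U = 0.5 * 2.156 = 1.078
AL = USL - g = 182.18 - 1.078
AL = 181.1020

181.1020


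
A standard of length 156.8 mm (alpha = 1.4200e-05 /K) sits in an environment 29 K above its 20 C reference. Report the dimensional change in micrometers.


dL = L * alpha * dT
= 156.8 * 1.4200e-05 * 29
= 0.0645702 mm
dL_um = 0.0645702 * 1000 = 64.5702 um

64.5702


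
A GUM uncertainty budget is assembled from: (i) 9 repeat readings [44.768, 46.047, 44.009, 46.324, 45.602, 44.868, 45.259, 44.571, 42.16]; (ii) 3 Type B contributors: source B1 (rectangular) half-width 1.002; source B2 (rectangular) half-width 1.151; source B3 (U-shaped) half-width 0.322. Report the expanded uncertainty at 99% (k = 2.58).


mean = (44.768 + 46.047 + 44.009 + 46.324 + 45.602 + 44.868 + 45.259 + 44.571 + 42.16) / 9 = 44.84533333
s = sqrt(sum((x - mean)^2)/(n-1)) = 1.2432992
u_A = s / sqrt(n) = 1.2432992 / sqrt(9) = 0.41443307
u_B1 = 1.002 / sqrt(3) = 0.57850497
u_B2 = 1.151 / sqrt(3) = 0.66453016
u_B3 = 0.322 / sqrt(2) = 0.22768838
uc = sqrt(0.41443307^2 + 0.57850497^2 + 0.66453016^2 + 0.22768838^2) = 0.99993255
U = k * uc = 2.58 * 0.99993255
U = 2.5798

2.5798


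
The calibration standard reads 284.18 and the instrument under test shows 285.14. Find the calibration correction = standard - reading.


Correction = standard - reading
= 284.18 - 285.14
= -0.9600

-0.9600


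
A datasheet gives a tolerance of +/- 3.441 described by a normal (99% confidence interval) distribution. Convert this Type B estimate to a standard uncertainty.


u_B = half_width / 2.576
u_B = 3.441 / 2.576
u_B = 1.3358

1.3358


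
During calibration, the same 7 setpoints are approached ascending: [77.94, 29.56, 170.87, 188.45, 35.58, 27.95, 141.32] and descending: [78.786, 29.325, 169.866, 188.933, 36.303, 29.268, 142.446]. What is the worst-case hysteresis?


|77.94 - 78.786| = 0.8460
|29.56 - 29.325| = 0.2350
|170.87 - 169.866| = 1.0040
|188.45 - 188.933| = 0.4830
|35.58 - 36.303| = 0.7230
|27.95 - 29.268| = 1.3180
|141.32 - 142.446| = 1.1260
hysteresis = max(diffs) = 1.3180

1.3180


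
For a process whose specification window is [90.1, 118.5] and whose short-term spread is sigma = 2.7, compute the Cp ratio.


Cp = (USL - LSL) / (6 * sigma)
= (118.5 - 90.1) / (6 * 2.7)
= 28.4000 / 16.2000
= 1.7531

1.7531


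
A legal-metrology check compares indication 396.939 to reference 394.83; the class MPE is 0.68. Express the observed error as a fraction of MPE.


e = indication - reference = 396.939 - 394.83 = 2.1090
|e| = 2.1090
ratio = |e| / MPE = 2.1090 / 0.68
ratio = 3.1015

3.1015


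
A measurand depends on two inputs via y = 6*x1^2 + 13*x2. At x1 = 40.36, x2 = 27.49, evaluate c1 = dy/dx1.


y = 6*x1^2 + 13*x2
dy/dx1 = 2*6*x1
Evaluate at x1 = 40.36: c1 = 12 * 40.36
c1 = 484.3200

484.3200


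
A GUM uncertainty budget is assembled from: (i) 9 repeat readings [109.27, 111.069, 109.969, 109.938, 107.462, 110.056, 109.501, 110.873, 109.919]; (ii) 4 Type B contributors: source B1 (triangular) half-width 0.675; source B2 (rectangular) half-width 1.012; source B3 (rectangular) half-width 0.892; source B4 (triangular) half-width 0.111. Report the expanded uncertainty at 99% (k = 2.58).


mean = (109.27 + 111.069 + 109.969 + 109.938 + 107.462 + 110.056 + 109.501 + 110.873 + 109.919) / 9 = 109.7841111
s = sqrt(sum((x - mean)^2)/(n-1)) = 1.0442261
u_A = s / sqrt(n) = 1.0442261 / sqrt(9) = 0.34807537
u_B1 = 0.675 / sqrt(6) = 0.2755676
u_B2 = 1.012 / sqrt(3) = 0.58427847
u_B3 = 0.892 / sqrt(3) = 0.51499644
u_B4 = 0.111 / sqrt(6) = 0.04531556
uc = sqrt(0.34807537^2 + 0.2755676^2 + 0.58427847^2 + 0.51499644^2 + 0.04531556^2) = 0.89763586
U = k * uc = 2.58 * 0.89763586
U = 2.3159

2.3159


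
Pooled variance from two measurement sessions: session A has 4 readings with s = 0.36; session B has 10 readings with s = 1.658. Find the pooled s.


s_p = sqrt(((n1-1)*s1^2 + (n2-1)*s2^2) / (n1+n2-2))
numerator = (4-1)*0.36^2 + (10-1)*1.658^2 = 0.3888 + 24.740676 = 25.129476
denominator = 4 + 10 - 2 = 12
s_p^2 = 25.129476 / 12 = 2.094123
s_p = sqrt(2.094123) = 1.4471

1.4471


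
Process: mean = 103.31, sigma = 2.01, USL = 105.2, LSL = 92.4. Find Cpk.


Cpu = (USL - mean) / (3*sigma) = (105.2 - 103.31) / (3*2.01) = 0.3134
Cpl = (mean - LSL) / (3*sigma) = (103.31 - 92.4) / (3*2.01) = 1.8093
Cpk = min(Cpu, Cpl) = 0.3134

0.3134


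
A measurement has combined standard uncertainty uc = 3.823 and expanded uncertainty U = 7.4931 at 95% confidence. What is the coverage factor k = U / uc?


k = U / uc
k = 7.4931 / 3.823
k = 1.96

1.96


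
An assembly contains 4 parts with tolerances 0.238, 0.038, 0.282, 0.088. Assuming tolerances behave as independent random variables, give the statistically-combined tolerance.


RSS = sqrt(0.238^2 + 0.038^2 + 0.282^2 + 0.088^2)
= sqrt(0.145356)
= 0.3813

0.3813


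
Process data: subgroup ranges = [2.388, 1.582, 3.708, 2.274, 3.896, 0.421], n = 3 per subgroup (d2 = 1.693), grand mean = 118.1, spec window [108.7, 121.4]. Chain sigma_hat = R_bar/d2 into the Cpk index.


R_bar = (2.388 + 1.582 + 3.708 + 2.274 + 3.896 + 0.421) / 6 = 2.3781667
sigma = R_bar / d2 = 2.3781667 / 1.693 = 1.4047057
Cp = (USL - LSL)/(6*sigma) = (121.4 - 108.7)/(6*1.4047057) = 1.5068
Cpu = (121.4 - 118.1)/(3*1.4047057) = 0.7831
Cpl = (118.1 - 108.7)/(3*1.4047057) = 2.2306
Cpk = min(Cpu, Cpl) = 0.7831

0.7831


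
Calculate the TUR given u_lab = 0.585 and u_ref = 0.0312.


TUR = u_lab / u_ref
= 0.585 / 0.0312
= 18.7500

18.7500


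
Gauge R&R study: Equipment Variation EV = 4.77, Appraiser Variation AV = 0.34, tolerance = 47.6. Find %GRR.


GRR = sqrt(EV^2 + AV^2) = sqrt(4.77^2 + 0.34^2) = 4.782102
%GRR = GRR / tol * 100 = 4.782102 / 47.6 * 100
%GRR = 10.0464

10.0464


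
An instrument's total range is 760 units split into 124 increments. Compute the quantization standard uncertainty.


resolution = range / divisions
resolution = 760 / 124 = 6.1290323
u_res = resolution / (2*sqrt(3))
u_res = 6.1290323 / 3.4641016
u_res = 1.7693

1.7693


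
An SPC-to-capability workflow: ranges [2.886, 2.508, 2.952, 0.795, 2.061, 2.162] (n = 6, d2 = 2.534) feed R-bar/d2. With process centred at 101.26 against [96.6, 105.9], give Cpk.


R_bar = (2.886 + 2.508 + 2.952 + 0.795 + 2.061 + 2.162) / 6 = 2.2273333
sigma = R_bar / d2 = 2.2273333 / 2.534 = 0.8789792
Cp = (USL - LSL)/(6*sigma) = (105.9 - 96.6)/(6*0.8789792) = 1.7634
Cpu = (105.9 - 101.26)/(3*0.8789792) = 1.7596
Cpl = (101.26 - 96.6)/(3*0.8789792) = 1.7672
Cpk = min(Cpu, Cpl) = 1.7596

1.7596


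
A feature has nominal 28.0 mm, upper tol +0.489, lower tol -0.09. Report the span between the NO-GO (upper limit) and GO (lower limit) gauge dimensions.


GO = nominal - lower_tol (smallest hole = maximum material condition)
GO = 28.0 - 0.09 = 27.91
NO-GO = nominal + upper_tol (largest hole = least material condition)
NO-GO = 28.0 + 0.489 = 28.489
spread = NO-GO - GO = 28.489 - 27.91 = 0.5790

0.5790


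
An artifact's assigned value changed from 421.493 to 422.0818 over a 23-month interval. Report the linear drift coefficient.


rate = (v2 - v1) / months
= (422.0818 - 421.493) / 23
= 0.5888 / 23
= 0.0256

0.0256


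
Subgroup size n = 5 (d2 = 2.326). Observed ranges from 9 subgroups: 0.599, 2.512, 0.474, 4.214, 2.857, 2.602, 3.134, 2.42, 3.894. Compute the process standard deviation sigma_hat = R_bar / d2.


R_bar = (0.599 + 2.512 + 0.474 + 4.214 + 2.857 + 2.602 + 3.134 + 2.42 + 3.894) / 9
R_bar = 22.706 / 9 = 2.5228889
sigma_hat = R_bar / d2 = 2.5228889 / 2.326 = 1.0846

1.0846


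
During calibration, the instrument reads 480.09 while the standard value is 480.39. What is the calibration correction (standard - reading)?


Correction = standard - reading
= 480.39 - 480.09
= 0.3000

0.3000


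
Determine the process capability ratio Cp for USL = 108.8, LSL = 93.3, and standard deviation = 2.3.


Cp = (USL - LSL) / (6 * sigma)
= (108.8 - 93.3) / (6 * 2.3)
= 15.5000 / 13.8000
= 1.1232

1.1232


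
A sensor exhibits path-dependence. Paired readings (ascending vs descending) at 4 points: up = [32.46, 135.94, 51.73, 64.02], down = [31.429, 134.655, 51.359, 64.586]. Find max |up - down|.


|32.46 - 31.429| = 1.0310
|135.94 - 134.655| = 1.2850
|51.73 - 51.359| = 0.3710
|64.02 - 64.586| = 0.5660
hysteresis = max(diffs) = 1.2850

1.2850


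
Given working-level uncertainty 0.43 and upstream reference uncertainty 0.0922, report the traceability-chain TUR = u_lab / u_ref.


TUR = u_lab / u_ref
= 0.43 / 0.0922
= 4.6638

4.6638


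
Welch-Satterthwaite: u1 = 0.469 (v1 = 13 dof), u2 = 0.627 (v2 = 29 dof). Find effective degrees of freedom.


uc = sqrt(u1^2 + u2^2) = sqrt(0.469^2 + 0.627^2) = 0.78300064
v_eff = uc^4 / (u1^4/v1 + u2^4/v2)
= 0.78300064^4 / (0.469^4/13 + 0.627^4/29)
= 0.37587935 / 0.0090510815
v_eff = 41.5287

41.5287


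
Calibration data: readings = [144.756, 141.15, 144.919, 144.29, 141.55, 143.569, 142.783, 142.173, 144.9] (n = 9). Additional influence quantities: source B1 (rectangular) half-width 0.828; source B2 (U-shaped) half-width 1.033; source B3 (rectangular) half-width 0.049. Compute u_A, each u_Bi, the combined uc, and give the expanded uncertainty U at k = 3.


mean = (144.756 + 141.15 + 144.919 + 144.29 + 141.55 + 143.569 + 142.783 + 142.173 + 144.9) / 9 = 143.3433333
s = sqrt(sum((x - mean)^2)/(n-1)) = 1.4815143
u_A = s / sqrt(n) = 1.4815143 / sqrt(9) = 0.4938381
u_B1 = 0.828 / sqrt(3) = 0.47804602
u_B2 = 1.033 / sqrt(2) = 0.7304413
u_B3 = 0.049 / sqrt(3) = 0.028290163
uc = sqrt(0.4938381^2 + 0.47804602^2 + 0.7304413^2 + 0.028290163^2) = 1.0033688
U = k * uc = 3 * 1.0033688
U = 3.0101

3.0101


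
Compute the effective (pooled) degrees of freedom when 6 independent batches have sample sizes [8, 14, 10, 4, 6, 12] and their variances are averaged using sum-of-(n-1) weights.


nu = sum_i (n_i - 1)
nu = ((8 - 1) + (14 - 1) + (10 - 1) + (4 - 1) + (6 - 1) + (12 - 1))
nu = 7 + 13 + 9 + 3 + 5 + 11
nu = 48

48


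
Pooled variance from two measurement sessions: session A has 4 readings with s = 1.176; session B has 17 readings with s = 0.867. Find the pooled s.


s_p = sqrt(((n1-1)*s1^2 + (n2-1)*s2^2) / (n1+n2-2))
numerator = (4-1)*1.176^2 + (17-1)*0.867^2 = 4.148928 + 12.027024 = 16.175952
denominator = 4 + 17 - 2 = 19
s_p^2 = 16.175952 / 19 = 0.85136589
s_p = sqrt(0.85136589) = 0.9227

0.9227


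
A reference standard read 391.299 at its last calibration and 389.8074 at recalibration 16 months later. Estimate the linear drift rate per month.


rate = (v2 - v1) / months
= (389.8074 - 391.299) / 16
= -1.4916 / 16
= -0.0932

-0.0932
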